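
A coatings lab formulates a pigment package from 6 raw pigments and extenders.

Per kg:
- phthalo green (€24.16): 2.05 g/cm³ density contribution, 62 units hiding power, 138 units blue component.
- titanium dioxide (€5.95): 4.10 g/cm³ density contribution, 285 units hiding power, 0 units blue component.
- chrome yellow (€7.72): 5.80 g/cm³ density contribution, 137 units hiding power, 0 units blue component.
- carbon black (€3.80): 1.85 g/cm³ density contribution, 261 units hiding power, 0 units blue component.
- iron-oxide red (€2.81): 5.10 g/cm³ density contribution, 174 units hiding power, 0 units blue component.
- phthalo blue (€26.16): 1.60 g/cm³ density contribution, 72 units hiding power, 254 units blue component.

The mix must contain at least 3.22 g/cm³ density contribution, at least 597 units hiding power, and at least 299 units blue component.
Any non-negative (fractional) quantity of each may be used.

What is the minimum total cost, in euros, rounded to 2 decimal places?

Set it up as a linear program. Let x1 = kg of phthalo green, x2 = kg of titanium dioxide, x3 = kg of chrome yellow, x4 = kg of carbon black, x5 = kg of iron-oxide red, x6 = kg of phthalo blue.
min 24.16x1 + 5.95x2 + 7.72x3 + 3.8x4 + 2.81x5 + 26.16x6 subject to:
  2.05x1 + 4.1x2 + 5.8x3 + 1.85x4 + 5.1x5 + 1.6x6 ≥ 3.22   (density contribution)
  62x1 + 285x2 + 137x3 + 261x4 + 174x5 + 72x6 ≥ 597   (hiding power)
  138x1 + 254x6 ≥ 299   (blue component)
  x1, x2, x3, x4, x5, x6 ≥ 0.
The cheapest feasible vertex uses only carbon black, phthalo blue; phthalo green, titanium dioxide, chrome yellow, iron-oxide red are not used. The hiding power and blue component requirements are met with equality.
Solving gives x4 = 1.963, x6 = 1.177.
Total cost: 3.8·1.963 + 26.16·1.177 = 38.2497.

€38.25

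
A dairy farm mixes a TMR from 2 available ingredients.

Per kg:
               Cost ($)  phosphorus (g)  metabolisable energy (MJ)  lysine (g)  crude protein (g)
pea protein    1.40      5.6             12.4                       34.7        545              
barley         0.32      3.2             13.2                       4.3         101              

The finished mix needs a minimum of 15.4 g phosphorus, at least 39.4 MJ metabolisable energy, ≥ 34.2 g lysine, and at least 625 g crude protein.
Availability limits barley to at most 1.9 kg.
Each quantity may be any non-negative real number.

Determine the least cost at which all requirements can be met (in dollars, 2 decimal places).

$2.94

Let x1 = kg of pea protein, x2 = kg of barley.
Minimize 1.4x1 + 0.32x2 subject to:
  5.6x1 + 3.2x2 ≥ 15.4   (phosphorus)
  12.4x1 + 13.2x2 ≥ 39.4   (metabolisable energy)
  34.7x1 + 4.3x2 ≥ 34.2   (lysine)
  545x1 + 101x2 ≥ 625   (crude protein)
  x2 ≤ 1.9
  x1, x2 ≥ 0.
Both inputs are positive at the optimum. Binding constraints: phosphorus and the barley cap.
Solving gives x1 = 1.664, x2 = 1.9.
Total cost: 1.4·1.664 + 0.32·1.9 = 2.9376.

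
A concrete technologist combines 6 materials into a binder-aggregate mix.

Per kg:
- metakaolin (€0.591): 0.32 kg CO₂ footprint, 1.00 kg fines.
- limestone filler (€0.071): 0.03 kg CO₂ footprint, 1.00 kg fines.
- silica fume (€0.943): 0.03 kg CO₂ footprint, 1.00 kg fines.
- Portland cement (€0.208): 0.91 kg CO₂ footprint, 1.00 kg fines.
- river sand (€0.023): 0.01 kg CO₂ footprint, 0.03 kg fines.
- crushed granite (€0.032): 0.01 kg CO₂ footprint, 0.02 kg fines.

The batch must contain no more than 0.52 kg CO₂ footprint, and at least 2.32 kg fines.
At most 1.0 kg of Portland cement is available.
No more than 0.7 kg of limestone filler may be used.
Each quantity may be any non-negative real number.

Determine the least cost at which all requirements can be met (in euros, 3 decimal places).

Let x1 = kg of metakaolin, x2 = kg of limestone filler, x3 = kg of silica fume, x4 = kg of Portland cement, x5 = kg of river sand, x6 = kg of crushed granite.
Minimise 0.591x1 + 0.071x2 + 0.943x3 + 0.208x4 + 0.023x5 + 0.032x6 subject to:
  0.32x1 + 0.03x2 + 0.03x3 + 0.91x4 + 0.01x5 + 0.01x6 ≤ 0.52   (CO₂ footprint)
  1x1 + 1x2 + 1x3 + 1x4 + 0.03x5 + 0.02x6 ≥ 2.32   (fines)
  x4 ≤ 1
  x2 ≤ 0.7
  x1, x2, x3, x4, x5, x6 ≥ 0.
The minimum-cost mix takes nothing from Portland cement, river sand, crushed granite — only metakaolin, limestone filler, silica fume. The CO₂ footprint, fines, the limestone filler cap requirements are met with equality.
Optimal quantities: metakaolin = 1.553 kg, limestone filler = 0.7 kg, silica fume = 0.0669 kg.
Cost = 0.591·1.553 + 0.071·0.7 + 0.943·0.0669 = 1.03061.

€1.031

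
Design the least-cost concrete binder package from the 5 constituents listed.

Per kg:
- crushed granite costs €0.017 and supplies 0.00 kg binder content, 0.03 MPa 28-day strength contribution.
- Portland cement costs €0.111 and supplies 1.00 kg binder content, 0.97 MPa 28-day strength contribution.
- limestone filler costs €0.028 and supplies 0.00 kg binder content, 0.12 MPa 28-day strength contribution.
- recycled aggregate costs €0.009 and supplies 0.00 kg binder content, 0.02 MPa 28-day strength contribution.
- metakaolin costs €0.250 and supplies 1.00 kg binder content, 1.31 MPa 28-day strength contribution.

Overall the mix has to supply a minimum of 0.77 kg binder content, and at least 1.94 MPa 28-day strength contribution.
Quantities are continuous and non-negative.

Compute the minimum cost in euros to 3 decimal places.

Set it up as a linear program. Let x1 = kg of crushed granite, x2 = kg of Portland cement, x3 = kg of limestone filler, x4 = kg of recycled aggregate, x5 = kg of metakaolin.
Minimise 0.017x1 + 0.111x2 + 0.028x3 + 0.009x4 + 0.25x5 subject to:
  1x2 + 1x5 ≥ 0.77   (binder content)
  0.03x1 + 0.97x2 + 0.12x3 + 0.02x4 + 1.31x5 ≥ 1.94   (28-day strength contribution)
  x1, x2, x3, x4, x5 ≥ 0.
The minimum-cost mix takes nothing from crushed granite, limestone filler, recycled aggregate, metakaolin — only Portland cement. There the 28-day strength contribution constraint is tight.
That vertex is x2 = 2.
Hence cost = 0.111·2 = €0.22200.

€0.222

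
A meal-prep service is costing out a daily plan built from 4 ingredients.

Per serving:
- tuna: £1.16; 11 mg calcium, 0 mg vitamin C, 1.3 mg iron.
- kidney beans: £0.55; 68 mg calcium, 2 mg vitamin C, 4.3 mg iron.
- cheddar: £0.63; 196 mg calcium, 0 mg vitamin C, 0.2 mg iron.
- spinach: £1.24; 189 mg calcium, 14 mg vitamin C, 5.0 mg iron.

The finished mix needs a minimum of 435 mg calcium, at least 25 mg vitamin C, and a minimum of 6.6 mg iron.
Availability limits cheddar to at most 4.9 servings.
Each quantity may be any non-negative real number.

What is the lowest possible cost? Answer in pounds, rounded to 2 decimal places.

Let x1 = servings of tuna, x2 = servings of kidney beans, x3 = servings of cheddar, x4 = servings of spinach.
Minimize 1.16x1 + 0.55x2 + 0.63x3 + 1.24x4 with:
  11x1 + 68x2 + 196x3 + 189x4 ≥ 435   (calcium)
  2x2 + 14x4 ≥ 25   (vitamin C)
  1.3x1 + 4.3x2 + 0.2x3 + 5x4 ≥ 6.6   (iron)
  x3 ≤ 4.9
  x1, x2, x3, x4 ≥ 0.
The minimum-cost mix takes nothing from tuna, kidney beans — only cheddar, spinach. Binding constraints: calcium and vitamin C.
So cheddar = 0.4974 servings, spinach = 1.786 servings.
Cost = 0.63·0.4974 + 1.24·1.786 = 2.5280.

£2.53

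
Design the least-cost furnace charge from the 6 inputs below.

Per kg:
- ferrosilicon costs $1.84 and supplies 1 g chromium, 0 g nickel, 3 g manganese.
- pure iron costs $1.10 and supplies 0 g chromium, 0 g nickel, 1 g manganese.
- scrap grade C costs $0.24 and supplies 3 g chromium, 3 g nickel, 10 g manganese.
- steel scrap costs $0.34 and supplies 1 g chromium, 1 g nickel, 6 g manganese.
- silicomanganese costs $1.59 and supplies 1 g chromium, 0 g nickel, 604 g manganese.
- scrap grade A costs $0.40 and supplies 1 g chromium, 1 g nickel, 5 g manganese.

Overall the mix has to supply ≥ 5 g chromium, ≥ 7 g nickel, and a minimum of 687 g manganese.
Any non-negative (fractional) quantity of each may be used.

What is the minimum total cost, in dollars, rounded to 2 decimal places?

Set it up as a linear program. Let x1 = kg of ferrosilicon, x2 = kg of pure iron, x3 = kg of scrap grade C, x4 = kg of steel scrap, x5 = kg of silicomanganese, x6 = kg of scrap grade A.
Minimise 1.84x1 + 1.1x2 + 0.24x3 + 0.34x4 + 1.59x5 + 0.4x6 s.t.:
  1x1 + 3x3 + 1x4 + 1x5 + 1x6 ≥ 5   (chromium)
  3x3 + 1x4 + 1x6 ≥ 7   (nickel)
  3x1 + 1x2 + 10x3 + 6x4 + 604x5 + 5x6 ≥ 687   (manganese)
  x1, x2, x3, x4, x5, x6 ≥ 0.
At the optimum only scrap grade C, silicomanganese are positive (ferrosilicon, pure iron, steel scrap, scrap grade A = 0). There the nickel and manganese constraints are tight.
That vertex is x3 = 2.333, x5 = 1.099.
Hence cost = 0.24·2.333 + 1.59·1.099 = $2.3073.

$2.31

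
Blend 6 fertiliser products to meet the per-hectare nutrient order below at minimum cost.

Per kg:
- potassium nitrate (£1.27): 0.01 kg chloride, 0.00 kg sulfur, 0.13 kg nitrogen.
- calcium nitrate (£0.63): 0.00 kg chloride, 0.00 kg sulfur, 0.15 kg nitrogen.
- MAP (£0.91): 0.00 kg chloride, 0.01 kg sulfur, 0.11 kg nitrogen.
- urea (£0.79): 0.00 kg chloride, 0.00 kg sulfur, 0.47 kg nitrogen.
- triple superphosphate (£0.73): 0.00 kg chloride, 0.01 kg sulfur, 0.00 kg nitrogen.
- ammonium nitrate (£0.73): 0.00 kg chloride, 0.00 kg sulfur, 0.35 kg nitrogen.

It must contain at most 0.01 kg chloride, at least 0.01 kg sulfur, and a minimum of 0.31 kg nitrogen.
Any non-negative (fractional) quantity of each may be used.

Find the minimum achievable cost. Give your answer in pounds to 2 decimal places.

Treat it as an LP. Let x1 = kg of potassium nitrate, x2 = kg of calcium nitrate, x3 = kg of MAP, x4 = kg of urea, x5 = kg of triple superphosphate, x6 = kg of ammonium nitrate.
Minimise 1.27x1 + 0.63x2 + 0.91x3 + 0.79x4 + 0.73x5 + 0.73x6 s.t.:
  0.01x1 ≤ 0.01   (chloride)
  0.01x3 + 0.01x5 ≥ 0.01   (sulfur)
  0.13x1 + 0.15x2 + 0.11x3 + 0.47x4 + 0.35x6 ≥ 0.31   (nitrogen)
  x1, x2, x3, x4, x5, x6 ≥ 0.
The optimal basis is {MAP, urea}; potassium nitrate, calcium nitrate, triple superphosphate, ammonium nitrate drop out. The sulfur and nitrogen requirements are met with equality.
That vertex is x3 = 1, x4 = 0.4255.
Total cost: 0.91·1 + 0.79·0.4255 = 1.2461.

£1.25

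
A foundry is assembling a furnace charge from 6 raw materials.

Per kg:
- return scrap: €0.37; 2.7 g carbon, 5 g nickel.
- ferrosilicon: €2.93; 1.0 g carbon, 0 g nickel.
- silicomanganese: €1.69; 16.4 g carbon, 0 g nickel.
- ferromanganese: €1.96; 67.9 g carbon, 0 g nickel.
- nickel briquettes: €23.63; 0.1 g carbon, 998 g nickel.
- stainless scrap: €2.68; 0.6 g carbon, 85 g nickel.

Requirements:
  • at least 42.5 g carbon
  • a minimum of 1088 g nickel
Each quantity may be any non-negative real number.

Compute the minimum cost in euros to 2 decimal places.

€26.98

Let x1 = kg of return scrap, x2 = kg of ferrosilicon, x3 = kg of silicomanganese, x4 = kg of ferromanganese, x5 = kg of nickel briquettes, x6 = kg of stainless scrap.
Minimize 0.37x1 + 2.93x2 + 1.69x3 + 1.96x4 + 23.63x5 + 2.68x6 subject to:
  2.7x1 + 1x2 + 16.4x3 + 67.9x4 + 0.1x5 + 0.6x6 ≥ 42.5   (carbon)
  5x1 + 998x5 + 85x6 ≥ 1088   (nickel)
  x1, x2, x3, x4, x5, x6 ≥ 0.
At the optimum only ferromanganese, nickel briquettes are positive (return scrap, ferrosilicon, silicomanganese, stainless scrap = 0). Binding constraints: carbon and nickel.
Optimal quantities: ferromanganese = 0.6243 kg, nickel briquettes = 1.09 kg.
Cost = 1.96·0.6243 + 23.63·1.09 = 26.9803.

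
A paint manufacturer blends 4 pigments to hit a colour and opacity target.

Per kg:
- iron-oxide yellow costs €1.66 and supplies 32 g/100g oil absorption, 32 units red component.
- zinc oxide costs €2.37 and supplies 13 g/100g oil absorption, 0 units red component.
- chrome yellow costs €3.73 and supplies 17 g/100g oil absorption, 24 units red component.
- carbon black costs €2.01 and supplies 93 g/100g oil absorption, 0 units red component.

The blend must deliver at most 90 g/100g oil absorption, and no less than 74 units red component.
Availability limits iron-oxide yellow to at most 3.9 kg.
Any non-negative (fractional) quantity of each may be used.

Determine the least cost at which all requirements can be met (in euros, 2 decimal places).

€3.84

Let x1 = kg of iron-oxide yellow, x2 = kg of zinc oxide, x3 = kg of chrome yellow, x4 = kg of carbon black.
Minimise 1.66x1 + 2.37x2 + 3.73x3 + 2.01x4 with:
  32x1 + 13x2 + 17x3 + 93x4 ≤ 90   (oil absorption)
  32x1 + 24x3 ≥ 74   (red component)
  x1 ≤ 3.9
  x1, x2, x3, x4 ≥ 0.
The cheapest feasible vertex uses only iron-oxide yellow; zinc oxide, chrome yellow, carbon black are not used. The red component requirement is met with equality.
That vertex is x1 = 2.312.
Total cost: 1.66·2.312 = 3.8379.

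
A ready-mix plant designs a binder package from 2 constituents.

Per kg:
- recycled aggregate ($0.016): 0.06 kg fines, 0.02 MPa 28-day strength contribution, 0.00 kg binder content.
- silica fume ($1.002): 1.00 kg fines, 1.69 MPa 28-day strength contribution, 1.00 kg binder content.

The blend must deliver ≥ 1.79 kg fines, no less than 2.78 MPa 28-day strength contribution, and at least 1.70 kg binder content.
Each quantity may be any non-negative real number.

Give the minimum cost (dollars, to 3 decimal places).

This is a linear program. Let x1 = kg of recycled aggregate, x2 = kg of silica fume.
Minimise 0.016x1 + 1.002x2 subject to:
  0.06x1 + 1x2 ≥ 1.79   (fines)
  0.02x1 + 1.69x2 ≥ 2.78   (28-day strength contribution)
  1x2 ≥ 1.7   (binder content)
  x1, x2 ≥ 0.
Both inputs are positive at the optimum. Binding constraints: fines and binder content.
Optimal quantities: recycled aggregate = 1.5 kg, silica fume = 1.7 kg.
Total cost: 0.016·1.5 + 1.002·1.7 = 1.72740.

$1.727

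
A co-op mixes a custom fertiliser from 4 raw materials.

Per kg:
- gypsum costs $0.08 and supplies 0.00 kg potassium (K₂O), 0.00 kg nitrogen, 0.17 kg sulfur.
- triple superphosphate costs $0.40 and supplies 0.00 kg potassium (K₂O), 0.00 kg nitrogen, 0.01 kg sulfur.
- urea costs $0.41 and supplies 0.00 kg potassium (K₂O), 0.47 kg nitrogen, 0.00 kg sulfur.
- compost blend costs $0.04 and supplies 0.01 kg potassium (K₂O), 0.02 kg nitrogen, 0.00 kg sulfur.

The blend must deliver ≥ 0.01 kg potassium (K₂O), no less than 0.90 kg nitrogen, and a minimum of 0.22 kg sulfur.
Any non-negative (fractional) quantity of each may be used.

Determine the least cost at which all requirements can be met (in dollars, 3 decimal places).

Treat it as an LP. Let x1 = kg of gypsum, x2 = kg of triple superphosphate, x3 = kg of urea, x4 = kg of compost blend.
min 0.08x1 + 0.4x2 + 0.41x3 + 0.04x4 with:
  0.01x4 ≥ 0.01   (potassium (K₂O))
  0.47x3 + 0.02x4 ≥ 0.9   (nitrogen)
  0.17x1 + 0.01x2 ≥ 0.22   (sulfur)
  x1, x2, x3, x4 ≥ 0.
The cheapest feasible vertex uses only gypsum, urea, compost blend; triple superphosphate is not used. The potassium (K₂O), nitrogen, sulfur requirements are met with equality.
Solving gives x1 = 1.294, x3 = 1.872, x4 = 1.
Objective = 0.08·1.294 + 0.41·1.872 + 0.04·1 = 0.91104.

$0.911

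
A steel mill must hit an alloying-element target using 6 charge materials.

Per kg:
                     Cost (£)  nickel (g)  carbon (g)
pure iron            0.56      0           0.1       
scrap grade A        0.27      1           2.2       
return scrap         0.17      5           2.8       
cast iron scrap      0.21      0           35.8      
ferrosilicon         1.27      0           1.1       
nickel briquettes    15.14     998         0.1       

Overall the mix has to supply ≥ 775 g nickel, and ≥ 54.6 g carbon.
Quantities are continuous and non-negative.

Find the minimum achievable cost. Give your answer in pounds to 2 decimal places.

£12.08

Let x1 = kg of pure iron, x2 = kg of scrap grade A, x3 = kg of return scrap, x4 = kg of cast iron scrap, x5 = kg of ferrosilicon, x6 = kg of nickel briquettes.
min 0.56x1 + 0.27x2 + 0.17x3 + 0.21x4 + 1.27x5 + 15.14x6 with:
  1x2 + 5x3 + 998x6 ≥ 775   (nickel)
  0.1x1 + 2.2x2 + 2.8x3 + 35.8x4 + 1.1x5 + 0.1x6 ≥ 54.6   (carbon)
  x1, x2, x3, x4, x5, x6 ≥ 0.
The optimal basis is {cast iron scrap, nickel briquettes}; pure iron, scrap grade A, return scrap, ferrosilicon drop out. Binding constraints: nickel and carbon.
That vertex is x4 = 1.523, x6 = 0.7766.
Hence cost = 0.21·1.523 + 15.14·0.7766 = £12.0776.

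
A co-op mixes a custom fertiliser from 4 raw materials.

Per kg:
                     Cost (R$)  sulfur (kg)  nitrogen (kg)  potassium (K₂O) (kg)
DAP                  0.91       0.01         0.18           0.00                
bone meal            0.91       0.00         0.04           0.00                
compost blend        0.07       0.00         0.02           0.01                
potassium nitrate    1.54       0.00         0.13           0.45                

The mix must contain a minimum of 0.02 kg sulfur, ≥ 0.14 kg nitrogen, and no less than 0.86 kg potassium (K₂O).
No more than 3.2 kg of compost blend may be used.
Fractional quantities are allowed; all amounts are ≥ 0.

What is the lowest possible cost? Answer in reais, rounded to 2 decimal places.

Let x1 = kg of DAP, x2 = kg of bone meal, x3 = kg of compost blend, x4 = kg of potassium nitrate.
Minimise 0.91x1 + 0.91x2 + 0.07x3 + 1.54x4 s.t.:
  0.01x1 ≥ 0.02   (sulfur)
  0.18x1 + 0.04x2 + 0.02x3 + 0.13x4 ≥ 0.14   (nitrogen)
  0.01x3 + 0.45x4 ≥ 0.86   (potassium (K₂O))
  x3 ≤ 3.2
  x1, x2, x3, x4 ≥ 0.
The minimum-cost mix takes nothing from bone meal, compost blend — only DAP, potassium nitrate. The sulfur and potassium (K₂O) requirements are met with equality.
Optimal quantities: DAP = 2 kg, potassium nitrate = 1.911 kg.
Cost = 0.91·2 + 1.54·1.911 = 4.7629.

R$4.76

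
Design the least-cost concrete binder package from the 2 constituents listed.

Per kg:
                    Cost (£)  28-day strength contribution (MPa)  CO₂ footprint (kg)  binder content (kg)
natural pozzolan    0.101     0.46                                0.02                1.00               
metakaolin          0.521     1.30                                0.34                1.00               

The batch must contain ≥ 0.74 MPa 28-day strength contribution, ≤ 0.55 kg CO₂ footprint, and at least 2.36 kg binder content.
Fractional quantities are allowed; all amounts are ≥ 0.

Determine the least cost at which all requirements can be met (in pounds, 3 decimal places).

£0.238

Let x1 = kg of natural pozzolan, x2 = kg of metakaolin.
Minimize 0.101x1 + 0.521x2 s.t.:
  0.46x1 + 1.3x2 ≥ 0.74   (28-day strength contribution)
  0.02x1 + 0.34x2 ≤ 0.55   (CO₂ footprint)
  1x1 + 1x2 ≥ 2.36   (binder content)
  x1, x2 ≥ 0.
The minimum-cost mix takes nothing from metakaolin — only natural pozzolan. The binder content requirement is met with equality.
That vertex is x1 = 2.36.
Hence cost = 0.101·2.36 = £0.23836.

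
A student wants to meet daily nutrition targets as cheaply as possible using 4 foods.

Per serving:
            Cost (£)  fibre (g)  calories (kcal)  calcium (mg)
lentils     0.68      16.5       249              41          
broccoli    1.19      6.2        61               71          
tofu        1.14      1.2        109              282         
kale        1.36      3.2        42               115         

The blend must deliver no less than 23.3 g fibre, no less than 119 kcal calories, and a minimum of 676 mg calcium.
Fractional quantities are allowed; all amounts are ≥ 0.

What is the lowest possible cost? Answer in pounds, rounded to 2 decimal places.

£3.38

Let x1 = servings of lentils, x2 = servings of broccoli, x3 = servings of tofu, x4 = servings of kale.
Minimize 0.68x1 + 1.19x2 + 1.14x3 + 1.36x4 subject to:
  16.5x1 + 6.2x2 + 1.2x3 + 3.2x4 ≥ 23.3   (fibre)
  249x1 + 61x2 + 109x3 + 42x4 ≥ 119   (calories)
  41x1 + 71x2 + 282x3 + 115x4 ≥ 676   (calcium)
  x1, x2, x3, x4 ≥ 0.
The minimum-cost mix takes nothing from broccoli, kale — only lentils, tofu. There the fibre and calcium constraints are tight.
Optimal quantities: lentils = 1.251 servings, tofu = 2.215 servings.
Cost = 0.68·1.251 + 1.14·2.215 = 3.3758.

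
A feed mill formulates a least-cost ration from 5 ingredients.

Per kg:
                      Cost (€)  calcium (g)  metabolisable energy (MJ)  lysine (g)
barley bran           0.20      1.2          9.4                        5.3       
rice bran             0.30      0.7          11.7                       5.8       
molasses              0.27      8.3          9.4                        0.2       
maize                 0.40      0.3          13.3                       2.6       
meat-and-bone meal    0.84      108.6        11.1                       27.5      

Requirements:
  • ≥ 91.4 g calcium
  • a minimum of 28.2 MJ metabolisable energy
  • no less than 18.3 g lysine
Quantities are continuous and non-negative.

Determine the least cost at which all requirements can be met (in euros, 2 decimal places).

€1.09

Set it up as a linear program. Let x1 = kg of barley bran, x2 = kg of rice bran, x3 = kg of molasses, x4 = kg of maize, x5 = kg of meat-and-bone meal.
Minimise 0.2x1 + 0.3x2 + 0.27x3 + 0.4x4 + 0.84x5 subject to:
  1.2x1 + 0.7x2 + 8.3x3 + 0.3x4 + 108.6x5 ≥ 91.4   (calcium)
  9.4x1 + 11.7x2 + 9.4x3 + 13.3x4 + 11.1x5 ≥ 28.2   (metabolisable energy)
  5.3x1 + 5.8x2 + 0.2x3 + 2.6x4 + 27.5x5 ≥ 18.3   (lysine)
  x1, x2, x3, x4, x5 ≥ 0.
The optimal basis is {barley bran, meat-and-bone meal}; rice bran, molasses, maize drop out. The calcium and metabolisable energy requirements are met with equality.
That vertex is x1 = 2.033, x5 = 0.8192.
Total cost: 0.2·2.033 + 0.84·0.8192 = 1.0947.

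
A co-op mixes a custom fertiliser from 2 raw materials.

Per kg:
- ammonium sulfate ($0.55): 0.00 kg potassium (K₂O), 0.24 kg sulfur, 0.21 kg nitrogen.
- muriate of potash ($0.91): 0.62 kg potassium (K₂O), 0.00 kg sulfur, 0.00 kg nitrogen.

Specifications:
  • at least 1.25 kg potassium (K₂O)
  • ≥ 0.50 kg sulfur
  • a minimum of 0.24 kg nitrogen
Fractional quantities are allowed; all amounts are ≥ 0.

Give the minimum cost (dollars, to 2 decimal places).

$2.98

Let x1 = kg of ammonium sulfate, x2 = kg of muriate of potash.
Minimise 0.55x1 + 0.91x2 subject to:
  0.62x2 ≥ 1.25   (potassium (K₂O))
  0.24x1 ≥ 0.5   (sulfur)
  0.21x1 ≥ 0.24   (nitrogen)
  x1, x2 ≥ 0.
Both inputs are positive at the optimum. Binding constraints: potassium (K₂O) and sulfur.
Solving gives x1 = 2.083, x2 = 2.016.
Hence cost = 0.55·2.083 + 0.91·2.016 = $2.9802.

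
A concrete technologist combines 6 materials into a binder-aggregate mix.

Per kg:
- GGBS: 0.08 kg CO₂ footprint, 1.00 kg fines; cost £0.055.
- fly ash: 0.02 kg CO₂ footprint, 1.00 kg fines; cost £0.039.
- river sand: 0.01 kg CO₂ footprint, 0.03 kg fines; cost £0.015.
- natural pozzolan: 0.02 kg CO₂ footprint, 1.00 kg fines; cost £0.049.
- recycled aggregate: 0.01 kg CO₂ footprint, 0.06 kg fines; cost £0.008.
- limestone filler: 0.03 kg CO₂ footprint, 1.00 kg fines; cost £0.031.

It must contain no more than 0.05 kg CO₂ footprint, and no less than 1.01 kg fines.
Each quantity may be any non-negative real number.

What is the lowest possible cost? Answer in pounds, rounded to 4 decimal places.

Let x1 = kg of GGBS, x2 = kg of fly ash, x3 = kg of river sand, x4 = kg of natural pozzolan, x5 = kg of recycled aggregate, x6 = kg of limestone filler.
min 0.055x1 + 0.039x2 + 0.015x3 + 0.049x4 + 0.008x5 + 0.031x6 with:
  0.08x1 + 0.02x2 + 0.01x3 + 0.02x4 + 0.01x5 + 0.03x6 ≤ 0.05   (CO₂ footprint)
  1x1 + 1x2 + 0.03x3 + 1x4 + 0.06x5 + 1x6 ≥ 1.01   (fines)
  x1, x2, x3, x4, x5, x6 ≥ 0.
At the optimum only limestone filler is positive (GGBS, fly ash, river sand, natural pozzolan, recycled aggregate = 0). Binding constraint: fines.
Optimal quantities: limestone filler = 1.01 kg.
Cost = 0.031·1.01 = 0.031310.

£0.0313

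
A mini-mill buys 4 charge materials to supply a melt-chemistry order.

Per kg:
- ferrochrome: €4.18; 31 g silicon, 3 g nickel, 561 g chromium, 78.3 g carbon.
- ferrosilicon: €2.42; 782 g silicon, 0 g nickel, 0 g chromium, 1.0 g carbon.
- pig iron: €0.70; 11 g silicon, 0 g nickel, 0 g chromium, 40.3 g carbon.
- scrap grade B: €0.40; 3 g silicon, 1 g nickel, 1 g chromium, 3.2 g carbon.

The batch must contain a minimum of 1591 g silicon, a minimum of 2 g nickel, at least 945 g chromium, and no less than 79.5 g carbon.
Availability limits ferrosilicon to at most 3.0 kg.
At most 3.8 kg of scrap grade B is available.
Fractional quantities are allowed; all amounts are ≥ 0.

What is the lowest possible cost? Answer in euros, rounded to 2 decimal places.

€11.80

This is a linear program. Let x1 = kg of ferrochrome, x2 = kg of ferrosilicon, x3 = kg of pig iron, x4 = kg of scrap grade B.
Minimize 4.18x1 + 2.42x2 + 0.7x3 + 0.4x4 with:
  31x1 + 782x2 + 11x3 + 3x4 ≥ 1591   (silicon)
  3x1 + 1x4 ≥ 2   (nickel)
  561x1 + 1x4 ≥ 945   (chromium)
  78.3x1 + 1x2 + 40.3x3 + 3.2x4 ≥ 79.5   (carbon)
  x2 ≤ 3
  x4 ≤ 3.8
  x1, x2, x3, x4 ≥ 0.
The optimal basis is {ferrochrome, ferrosilicon}; pig iron, scrap grade B drop out. The silicon and chromium requirements are met with equality.
That vertex is x1 = 1.684, x2 = 1.968.
Objective = 4.18·1.684 + 2.42·1.968 = 11.8017.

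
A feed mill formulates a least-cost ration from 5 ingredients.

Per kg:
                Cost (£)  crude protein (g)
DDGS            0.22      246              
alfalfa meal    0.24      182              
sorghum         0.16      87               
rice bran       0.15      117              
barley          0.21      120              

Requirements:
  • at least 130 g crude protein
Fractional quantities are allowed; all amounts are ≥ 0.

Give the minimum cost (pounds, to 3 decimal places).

£0.116

Let x1 = kg of DDGS, x2 = kg of alfalfa meal, x3 = kg of sorghum, x4 = kg of rice bran, x5 = kg of barley.
Minimise 0.22x1 + 0.24x2 + 0.16x3 + 0.15x4 + 0.21x5 subject to:
  246x1 + 182x2 + 87x3 + 117x4 + 120x5 ≥ 130   (crude protein)
  x1, x2, x3, x4, x5 ≥ 0.
The optimal basis is {DDGS}; alfalfa meal, sorghum, rice bran, barley drop out. There the crude protein constraint is tight.
So DDGS = 0.5285 kg.
Hence cost = 0.22·0.5285 = £0.11627.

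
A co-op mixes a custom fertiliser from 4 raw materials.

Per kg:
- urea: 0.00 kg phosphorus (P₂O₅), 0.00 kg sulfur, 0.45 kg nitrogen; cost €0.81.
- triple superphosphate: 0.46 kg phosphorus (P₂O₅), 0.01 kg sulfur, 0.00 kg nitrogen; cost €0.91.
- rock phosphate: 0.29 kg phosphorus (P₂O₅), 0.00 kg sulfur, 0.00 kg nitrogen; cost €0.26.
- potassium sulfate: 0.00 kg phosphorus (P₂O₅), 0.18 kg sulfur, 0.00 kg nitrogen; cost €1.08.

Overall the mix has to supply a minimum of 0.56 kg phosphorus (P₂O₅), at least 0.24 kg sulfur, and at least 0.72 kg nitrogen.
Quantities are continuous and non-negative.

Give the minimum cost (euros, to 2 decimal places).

€3.24

Let x1 = kg of urea, x2 = kg of triple superphosphate, x3 = kg of rock phosphate, x4 = kg of potassium sulfate.
Minimize 0.81x1 + 0.91x2 + 0.26x3 + 1.08x4 s.t.:
  0.46x2 + 0.29x3 ≥ 0.56   (phosphorus (P₂O₅))
  0.01x2 + 0.18x4 ≥ 0.24   (sulfur)
  0.45x1 ≥ 0.72   (nitrogen)
  x1, x2, x3, x4 ≥ 0.
The optimal basis is {urea, rock phosphate, potassium sulfate}; triple superphosphate drops out. The phosphorus (P₂O₅), sulfur, nitrogen requirements are met with equality.
That vertex is x1 = 1.6, x3 = 1.931, x4 = 1.333.
Objective = 0.81·1.6 + 0.26·1.931 + 1.08·1.333 = 3.2377.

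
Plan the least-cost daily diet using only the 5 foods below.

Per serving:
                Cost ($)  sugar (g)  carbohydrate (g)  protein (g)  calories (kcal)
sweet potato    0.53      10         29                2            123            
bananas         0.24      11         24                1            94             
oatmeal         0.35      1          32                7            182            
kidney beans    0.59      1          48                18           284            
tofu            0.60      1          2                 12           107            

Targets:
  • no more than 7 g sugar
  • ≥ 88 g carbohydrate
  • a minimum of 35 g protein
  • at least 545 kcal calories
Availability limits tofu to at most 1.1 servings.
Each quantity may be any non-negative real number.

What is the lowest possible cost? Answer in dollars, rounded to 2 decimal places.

$1.15

Let x1 = servings of sweet potato, x2 = servings of bananas, x3 = servings of oatmeal, x4 = servings of kidney beans, x5 = servings of tofu.
Minimise 0.53x1 + 0.24x2 + 0.35x3 + 0.59x4 + 0.6x5 subject to:
  10x1 + 11x2 + 1x3 + 1x4 + 1x5 ≤ 7   (sugar)
  29x1 + 24x2 + 32x3 + 48x4 + 2x5 ≥ 88   (carbohydrate)
  2x1 + 1x2 + 7x3 + 18x4 + 12x5 ≥ 35   (protein)
  123x1 + 94x2 + 182x3 + 284x4 + 107x5 ≥ 545   (calories)
  x5 ≤ 1.1
  x1, x2, x3, x4, x5 ≥ 0.
The optimal basis is {kidney beans}; sweet potato, bananas, oatmeal, tofu drop out. There the protein constraint is tight.
So kidney beans = 1.944 servings.
Hence cost = 0.59·1.944 = $1.1470.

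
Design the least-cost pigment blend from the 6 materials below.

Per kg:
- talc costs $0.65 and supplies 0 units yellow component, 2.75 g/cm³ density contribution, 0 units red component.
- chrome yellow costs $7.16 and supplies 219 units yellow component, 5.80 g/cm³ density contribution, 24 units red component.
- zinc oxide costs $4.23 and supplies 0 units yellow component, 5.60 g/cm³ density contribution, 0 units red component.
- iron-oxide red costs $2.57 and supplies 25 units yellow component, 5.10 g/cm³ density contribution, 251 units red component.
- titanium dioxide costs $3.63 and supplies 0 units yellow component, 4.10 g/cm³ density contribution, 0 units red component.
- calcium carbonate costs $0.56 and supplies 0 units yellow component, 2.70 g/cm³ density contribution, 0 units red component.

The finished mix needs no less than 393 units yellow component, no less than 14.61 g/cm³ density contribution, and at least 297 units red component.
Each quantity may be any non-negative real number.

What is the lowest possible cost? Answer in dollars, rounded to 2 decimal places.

$14.64

Treat it as an LP. Let x1 = kg of talc, x2 = kg of chrome yellow, x3 = kg of zinc oxide, x4 = kg of iron-oxide red, x5 = kg of titanium dioxide, x6 = kg of calcium carbonate.
Minimise 0.65x1 + 7.16x2 + 4.23x3 + 2.57x4 + 3.63x5 + 0.56x6 subject to:
  219x2 + 25x4 ≥ 393   (yellow component)
  2.75x1 + 5.8x2 + 5.6x3 + 5.1x4 + 4.1x5 + 2.7x6 ≥ 14.61   (density contribution)
  24x2 + 251x4 ≥ 297   (red component)
  x1, x2, x3, x4, x5, x6 ≥ 0.
The minimum-cost mix takes nothing from talc, zinc oxide, titanium dioxide, calcium carbonate — only chrome yellow, iron-oxide red. The yellow component and red component requirements are met with equality.
That vertex is x2 = 1.678, x4 = 1.023.
Total cost: 7.16·1.678 + 2.57·1.023 = 14.6436.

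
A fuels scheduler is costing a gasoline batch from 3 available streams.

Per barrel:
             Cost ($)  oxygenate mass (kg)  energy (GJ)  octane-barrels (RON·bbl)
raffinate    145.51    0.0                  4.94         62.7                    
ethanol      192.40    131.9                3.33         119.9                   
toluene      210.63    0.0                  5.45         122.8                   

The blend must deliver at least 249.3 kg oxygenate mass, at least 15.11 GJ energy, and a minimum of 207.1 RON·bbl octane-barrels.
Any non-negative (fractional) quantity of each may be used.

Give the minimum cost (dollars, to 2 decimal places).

$623.33

Let x1 = barrels of raffinate, x2 = barrels of ethanol, x3 = barrels of toluene.
Minimise 145.51x1 + 192.4x2 + 210.63x3 subject to:
  131.9x2 ≥ 249.3   (oxygenate mass)
  4.94x1 + 3.33x2 + 5.45x3 ≥ 15.11   (energy)
  62.7x1 + 119.9x2 + 122.8x3 ≥ 207.1   (octane-barrels)
  x1, x2, x3 ≥ 0.
The minimum-cost mix takes nothing from toluene — only raffinate, ethanol. The oxygenate mass and energy requirements are met with equality.
Optimal quantities: raffinate = 1.7846 barrels, ethanol = 1.8901 barrels.
Objective = 145.51·1.7846 + 192.4·1.8901 = 623.3324.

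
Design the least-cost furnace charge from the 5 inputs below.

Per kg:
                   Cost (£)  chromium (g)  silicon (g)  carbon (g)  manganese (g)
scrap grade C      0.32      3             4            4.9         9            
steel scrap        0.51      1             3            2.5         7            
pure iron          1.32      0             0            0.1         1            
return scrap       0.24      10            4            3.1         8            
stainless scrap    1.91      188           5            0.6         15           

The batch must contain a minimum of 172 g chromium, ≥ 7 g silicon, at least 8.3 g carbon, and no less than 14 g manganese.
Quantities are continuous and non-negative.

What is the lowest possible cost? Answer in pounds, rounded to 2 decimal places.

£2.10

Set it up as a linear program. Let x1 = kg of scrap grade C, x2 = kg of steel scrap, x3 = kg of pure iron, x4 = kg of return scrap, x5 = kg of stainless scrap.
Minimize 0.32x1 + 0.51x2 + 1.32x3 + 0.24x4 + 1.91x5 with:
  3x1 + 1x2 + 10x4 + 188x5 ≥ 172   (chromium)
  4x1 + 3x2 + 4x4 + 5x5 ≥ 7   (silicon)
  4.9x1 + 2.5x2 + 0.1x3 + 3.1x4 + 0.6x5 ≥ 8.3   (carbon)
  9x1 + 7x2 + 1x3 + 8x4 + 15x5 ≥ 14   (manganese)
  x1, x2, x3, x4, x5 ≥ 0.
The cheapest feasible vertex uses only return scrap, stainless scrap; scrap grade C, steel scrap, pure iron are not used. The chromium and carbon requirements are met with equality.
So return scrap = 2.526 kg, stainless scrap = 0.7805 kg.
Hence cost = 0.24·2.526 + 1.91·0.7805 = £2.0970.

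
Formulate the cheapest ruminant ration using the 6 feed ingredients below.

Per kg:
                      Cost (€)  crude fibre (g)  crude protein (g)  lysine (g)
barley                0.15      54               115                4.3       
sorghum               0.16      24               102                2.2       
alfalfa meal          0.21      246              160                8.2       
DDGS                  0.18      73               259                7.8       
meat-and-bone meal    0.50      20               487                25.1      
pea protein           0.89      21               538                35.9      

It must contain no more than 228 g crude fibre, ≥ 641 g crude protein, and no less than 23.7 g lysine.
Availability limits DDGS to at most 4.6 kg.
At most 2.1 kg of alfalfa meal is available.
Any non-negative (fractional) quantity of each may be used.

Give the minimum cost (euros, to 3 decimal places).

€0.514

Treat it as an LP. Let x1 = kg of barley, x2 = kg of sorghum, x3 = kg of alfalfa meal, x4 = kg of DDGS, x5 = kg of meat-and-bone meal, x6 = kg of pea protein.
Minimise 0.15x1 + 0.16x2 + 0.21x3 + 0.18x4 + 0.5x5 + 0.89x6 subject to:
  54x1 + 24x2 + 246x3 + 73x4 + 20x5 + 21x6 ≤ 228   (crude fibre)
  115x1 + 102x2 + 160x3 + 259x4 + 487x5 + 538x6 ≥ 641   (crude protein)
  4.3x1 + 2.2x2 + 8.2x3 + 7.8x4 + 25.1x5 + 35.9x6 ≥ 23.7   (lysine)
  x4 ≤ 4.6
  x3 ≤ 2.1
  x1, x2, x3, x4, x5, x6 ≥ 0.
The cheapest feasible vertex uses only DDGS, meat-and-bone meal; barley, sorghum, alfalfa meal, pea protein are not used. The crude protein and lysine requirements are met with equality.
So DDGS = 1.683 kg, meat-and-bone meal = 0.4213 kg.
Total cost: 0.18·1.683 + 0.5·0.4213 = 0.51359.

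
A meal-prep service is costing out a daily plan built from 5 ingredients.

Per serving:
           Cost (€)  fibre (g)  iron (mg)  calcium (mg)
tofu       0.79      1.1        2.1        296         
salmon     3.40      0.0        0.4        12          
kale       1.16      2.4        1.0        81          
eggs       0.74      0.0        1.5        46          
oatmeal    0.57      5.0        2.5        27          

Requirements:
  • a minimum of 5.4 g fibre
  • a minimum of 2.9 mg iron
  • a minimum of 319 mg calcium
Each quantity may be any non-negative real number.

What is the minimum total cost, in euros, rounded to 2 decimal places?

This is a linear program. Let x1 = servings of tofu, x2 = servings of salmon, x3 = servings of kale, x4 = servings of eggs, x5 = servings of oatmeal.
min 0.79x1 + 3.4x2 + 1.16x3 + 0.74x4 + 0.57x5 subject to:
  1.1x1 + 2.4x3 + 5x5 ≥ 5.4   (fibre)
  2.1x1 + 0.4x2 + 1x3 + 1.5x4 + 2.5x5 ≥ 2.9   (iron)
  296x1 + 12x2 + 81x3 + 46x4 + 27x5 ≥ 319   (calcium)
  x1, x2, x3, x4, x5 ≥ 0.
The optimal basis is {tofu, oatmeal}; salmon, kale, eggs drop out. Binding constraints: fibre and calcium.
So tofu = 0.9992 servings, oatmeal = 0.8602 servings.
Hence cost = 0.79·0.9992 + 0.57·0.8602 = €1.2797.

€1.28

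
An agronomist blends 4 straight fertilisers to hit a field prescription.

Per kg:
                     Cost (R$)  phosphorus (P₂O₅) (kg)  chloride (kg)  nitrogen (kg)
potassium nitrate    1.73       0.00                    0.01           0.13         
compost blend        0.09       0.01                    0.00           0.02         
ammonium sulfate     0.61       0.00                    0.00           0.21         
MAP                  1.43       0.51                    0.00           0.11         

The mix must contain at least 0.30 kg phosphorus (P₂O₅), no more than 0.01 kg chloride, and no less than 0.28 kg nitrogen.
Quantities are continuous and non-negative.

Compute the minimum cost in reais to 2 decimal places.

R$1.47

Treat it as an LP. Let x1 = kg of potassium nitrate, x2 = kg of compost blend, x3 = kg of ammonium sulfate, x4 = kg of MAP.
min 1.73x1 + 0.09x2 + 0.61x3 + 1.43x4 s.t.:
  0.01x2 + 0.51x4 ≥ 0.3   (phosphorus (P₂O₅))
  0.01x1 ≤ 0.01   (chloride)
  0.13x1 + 0.02x2 + 0.21x3 + 0.11x4 ≥ 0.28   (nitrogen)
  x1, x2, x3, x4 ≥ 0.
The optimal basis is {ammonium sulfate, MAP}; potassium nitrate, compost blend drop out. The phosphorus (P₂O₅) and nitrogen requirements are met with equality.
That vertex is x3 = 1.025, x4 = 0.5882.
Objective = 0.61·1.025 + 1.43·0.5882 = 1.4664.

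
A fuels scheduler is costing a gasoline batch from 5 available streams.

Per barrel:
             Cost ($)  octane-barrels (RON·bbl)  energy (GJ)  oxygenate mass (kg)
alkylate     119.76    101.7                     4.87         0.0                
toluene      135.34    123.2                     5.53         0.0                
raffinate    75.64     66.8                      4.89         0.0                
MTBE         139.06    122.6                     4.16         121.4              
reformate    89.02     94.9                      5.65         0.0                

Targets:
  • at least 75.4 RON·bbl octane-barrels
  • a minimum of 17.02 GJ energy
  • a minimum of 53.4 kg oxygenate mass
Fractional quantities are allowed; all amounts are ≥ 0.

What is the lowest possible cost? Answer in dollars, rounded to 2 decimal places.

Set it up as a linear program. Let x1 = barrels of alkylate, x2 = barrels of toluene, x3 = barrels of raffinate, x4 = barrels of MTBE, x5 = barrels of reformate.
Minimize 119.76x1 + 135.34x2 + 75.64x3 + 139.06x4 + 89.02x5 s.t.:
  101.7x1 + 123.2x2 + 66.8x3 + 122.6x4 + 94.9x5 ≥ 75.4   (octane-barrels)
  4.87x1 + 5.53x2 + 4.89x3 + 4.16x4 + 5.65x5 ≥ 17.02   (energy)
  121.4x4 ≥ 53.4   (oxygenate mass)
  x1, x2, x3, x4, x5 ≥ 0.
The minimum-cost mix takes nothing from alkylate, toluene, reformate — only raffinate, MTBE. The energy and oxygenate mass requirements are met with equality.
Solving gives x3 = 3.10637, x4 = 0.439868.
Hence cost = 75.64·3.10637 + 139.06·0.439868 = $296.1339.

$296.13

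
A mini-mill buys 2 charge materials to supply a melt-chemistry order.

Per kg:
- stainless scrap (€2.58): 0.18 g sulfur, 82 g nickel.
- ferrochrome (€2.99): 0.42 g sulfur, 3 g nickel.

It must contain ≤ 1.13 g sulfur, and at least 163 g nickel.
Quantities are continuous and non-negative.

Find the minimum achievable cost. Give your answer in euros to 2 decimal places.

€5.13

Treat it as an LP. Let x1 = kg of stainless scrap, x2 = kg of ferrochrome.
Minimize 2.58x1 + 2.99x2 subject to:
  0.18x1 + 0.42x2 ≤ 1.13   (sulfur)
  82x1 + 3x2 ≥ 163   (nickel)
  x1, x2 ≥ 0.
The minimum-cost mix takes nothing from ferrochrome — only stainless scrap. There the nickel constraint is tight.
That vertex is x1 = 1.988.
Total cost: 2.58·1.988 = 5.1290.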